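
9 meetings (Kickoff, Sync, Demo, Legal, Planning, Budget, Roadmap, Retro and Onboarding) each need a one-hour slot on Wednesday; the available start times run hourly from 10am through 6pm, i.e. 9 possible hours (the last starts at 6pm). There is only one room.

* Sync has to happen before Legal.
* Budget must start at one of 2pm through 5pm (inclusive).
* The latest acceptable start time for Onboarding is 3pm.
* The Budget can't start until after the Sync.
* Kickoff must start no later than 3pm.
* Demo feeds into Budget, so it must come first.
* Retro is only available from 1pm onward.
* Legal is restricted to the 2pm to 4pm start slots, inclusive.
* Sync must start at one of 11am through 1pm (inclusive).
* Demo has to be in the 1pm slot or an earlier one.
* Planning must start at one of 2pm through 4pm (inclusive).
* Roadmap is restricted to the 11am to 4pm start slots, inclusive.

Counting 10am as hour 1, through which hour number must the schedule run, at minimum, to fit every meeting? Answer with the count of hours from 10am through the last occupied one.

9

The precedence chain requires at least 2 distinct hours.
With at most 1 per hour and 9 meetings, at least 9 hours are needed.
Legal can't be placed before 2pm — that is hour 5 counting from 10am — so the schedule must run through at least 5 hours.
9 works (last occupied hour: 6pm): for example Demo in 10am, Retro in 6pm, Roadmap in 4pm, Budget in 5pm, Sync in 11am, Legal in 2pm, Kickoff in 12pm, Onboarding in 1pm, Planning in 3pm.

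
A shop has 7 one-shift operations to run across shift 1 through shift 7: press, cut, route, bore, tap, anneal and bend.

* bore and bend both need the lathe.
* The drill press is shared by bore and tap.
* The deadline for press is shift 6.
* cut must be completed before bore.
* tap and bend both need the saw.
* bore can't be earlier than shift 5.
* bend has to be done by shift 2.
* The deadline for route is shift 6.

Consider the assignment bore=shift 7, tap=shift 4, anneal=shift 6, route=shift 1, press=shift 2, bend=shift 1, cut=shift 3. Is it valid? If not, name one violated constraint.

Valid

The deadline for press is shift 6 — holds.
bore and bend both need the lathe — holds.
The deadline for route is shift 6 — holds.
tap and bend both need the saw — holds.
cut must be completed before bore — holds.
The drill press is shared by bore and tap — holds.
bend has to be done by shift 2 — holds.
bore can't be earlier than shift 5 — holds.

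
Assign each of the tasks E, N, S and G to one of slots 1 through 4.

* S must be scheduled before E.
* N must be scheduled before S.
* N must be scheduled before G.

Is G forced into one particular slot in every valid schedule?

No

G can be 2 (e.g. E -> 3; G -> 2; N -> 1; S -> 2) or 3 (e.g. E -> 3, S -> 2, G -> 3, N -> 1).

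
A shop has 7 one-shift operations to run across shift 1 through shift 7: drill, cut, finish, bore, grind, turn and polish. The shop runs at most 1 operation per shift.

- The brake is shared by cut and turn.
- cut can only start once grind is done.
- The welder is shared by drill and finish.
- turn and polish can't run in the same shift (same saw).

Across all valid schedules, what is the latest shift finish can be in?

finish at shift 7 is achievable: drill in shift 3; bore in shift 4; polish in shift 6; turn in shift 5; grind in shift 1; cut in shift 2; finish in shift 7.

shift 7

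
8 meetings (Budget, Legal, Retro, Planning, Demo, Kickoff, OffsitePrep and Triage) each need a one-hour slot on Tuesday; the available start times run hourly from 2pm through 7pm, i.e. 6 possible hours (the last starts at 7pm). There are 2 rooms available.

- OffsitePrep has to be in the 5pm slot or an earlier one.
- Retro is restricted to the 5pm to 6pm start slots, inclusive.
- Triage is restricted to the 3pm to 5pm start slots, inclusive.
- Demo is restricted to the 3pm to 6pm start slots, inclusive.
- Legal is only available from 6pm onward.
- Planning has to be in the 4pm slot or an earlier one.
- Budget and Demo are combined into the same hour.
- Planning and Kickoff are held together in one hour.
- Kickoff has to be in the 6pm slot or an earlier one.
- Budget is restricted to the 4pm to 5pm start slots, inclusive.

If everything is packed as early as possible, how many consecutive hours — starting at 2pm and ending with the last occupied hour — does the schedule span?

5 hours

With at most 2 per hour and 8 meetings, at least 4 hours are needed.
Legal can't be placed before 6pm — that is hour 5 counting from 2pm — so the schedule must run through at least 5 hours.
5 works (last occupied hour: 6pm): for example Triage=3pm, Demo=4pm, Legal=6pm, Kickoff=2pm, Planning=2pm, Budget=4pm, Retro=5pm, OffsitePrep=3pm.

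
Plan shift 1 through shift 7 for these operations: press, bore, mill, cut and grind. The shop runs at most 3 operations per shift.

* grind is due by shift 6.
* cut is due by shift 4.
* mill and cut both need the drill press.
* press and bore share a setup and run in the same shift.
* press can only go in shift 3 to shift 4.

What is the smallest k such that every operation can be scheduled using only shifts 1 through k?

With at most 3 per shift and 5 operations, at least 2 shifts are needed.
press can't be placed before shift 3, so the schedule must run through at least shift 3.
3 works (last occupied shift: shift 3): for example press in shift 3; bore in shift 3; cut in shift 2; mill in shift 1; grind in shift 1.

3 shifts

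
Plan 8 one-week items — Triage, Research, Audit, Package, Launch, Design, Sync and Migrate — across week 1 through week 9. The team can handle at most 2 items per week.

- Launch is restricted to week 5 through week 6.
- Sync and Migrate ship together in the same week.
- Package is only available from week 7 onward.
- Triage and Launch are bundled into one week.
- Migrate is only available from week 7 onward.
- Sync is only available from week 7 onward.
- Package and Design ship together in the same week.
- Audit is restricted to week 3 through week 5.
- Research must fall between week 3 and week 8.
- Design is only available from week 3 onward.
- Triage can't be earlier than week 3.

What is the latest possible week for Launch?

week 6

Launch is available from week 5; Launch's own window allows nothing later than week 6.
Launch at week 6 is achievable: Design -> week 7, Package -> week 7, Sync -> week 8, Migrate -> week 8, Triage -> week 6, Audit -> week 3, Research -> week 3, Launch -> week 6.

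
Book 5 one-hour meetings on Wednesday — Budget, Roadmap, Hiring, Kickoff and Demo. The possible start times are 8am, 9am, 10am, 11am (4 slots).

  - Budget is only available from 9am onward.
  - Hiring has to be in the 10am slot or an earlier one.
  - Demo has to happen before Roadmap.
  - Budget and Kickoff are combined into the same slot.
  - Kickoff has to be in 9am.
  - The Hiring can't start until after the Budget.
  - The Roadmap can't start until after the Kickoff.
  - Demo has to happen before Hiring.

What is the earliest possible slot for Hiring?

Precedence pushes Hiring to at least 10am; Hiring's own window allows nothing later than 10am.
Hiring at 10am is achievable: Budget=9am, Roadmap=10am, Kickoff=9am, Demo=8am, Hiring=10am.

10am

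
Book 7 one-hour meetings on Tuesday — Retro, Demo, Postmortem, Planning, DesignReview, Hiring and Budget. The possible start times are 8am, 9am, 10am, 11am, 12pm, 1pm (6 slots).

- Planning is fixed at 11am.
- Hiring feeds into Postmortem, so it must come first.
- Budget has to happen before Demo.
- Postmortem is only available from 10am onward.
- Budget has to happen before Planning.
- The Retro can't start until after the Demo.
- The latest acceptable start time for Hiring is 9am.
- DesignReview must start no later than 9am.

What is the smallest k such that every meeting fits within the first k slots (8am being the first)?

The precedence chain requires at least 3 distinct slots.
Planning can't be placed before 11am — that is slot 4 counting from 8am — so the schedule must run through at least 4 slots.
4 works (last occupied slot: 11am): for example Hiring=8am, Demo=9am, Postmortem=10am, DesignReview=8am, Planning=11am, Budget=8am, Retro=10am.

4 slots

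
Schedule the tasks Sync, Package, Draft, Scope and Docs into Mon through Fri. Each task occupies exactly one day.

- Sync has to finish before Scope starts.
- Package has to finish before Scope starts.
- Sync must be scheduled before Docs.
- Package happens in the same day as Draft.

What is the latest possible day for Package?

Thu

Downstream work caps Package at Thu.
Package at Thu is achievable: Scope -> Fri; Package -> Thu; Sync -> Mon; Docs -> Tue; Draft -> Thu.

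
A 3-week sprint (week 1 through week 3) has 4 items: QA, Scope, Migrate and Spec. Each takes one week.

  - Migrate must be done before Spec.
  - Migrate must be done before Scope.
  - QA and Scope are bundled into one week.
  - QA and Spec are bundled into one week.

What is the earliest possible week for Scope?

Precedence pushes Scope to at least week 2.
Scope at week 2 is achievable: Migrate=week 1, Spec=week 2, QA=week 2, Scope=week 2.

week 2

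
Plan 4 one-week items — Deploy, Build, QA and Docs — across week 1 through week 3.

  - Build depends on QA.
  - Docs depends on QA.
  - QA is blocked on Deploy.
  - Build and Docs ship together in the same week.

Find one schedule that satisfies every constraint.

Deploy=week 1, Docs=week 3, QA=week 2, Build=week 3

Checking: QA(week 2) before Docs(week 3); Deploy(week 1) before QA(week 2); QA(week 2) before Build(week 3); Build = Docs = week 3.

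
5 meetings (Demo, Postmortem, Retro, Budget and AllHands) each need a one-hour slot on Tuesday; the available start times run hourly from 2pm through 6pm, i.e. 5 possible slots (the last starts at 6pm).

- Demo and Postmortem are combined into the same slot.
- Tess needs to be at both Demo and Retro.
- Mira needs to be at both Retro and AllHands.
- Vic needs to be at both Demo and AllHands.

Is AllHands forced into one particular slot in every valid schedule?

AllHands can be 2pm (e.g. Budget in 2pm; Postmortem in 3pm; Retro in 4pm; AllHands in 2pm; Demo in 3pm) or 3pm (e.g. Retro -> 4pm, AllHands -> 3pm, Postmortem -> 2pm, Budget -> 2pm, Demo -> 2pm).

No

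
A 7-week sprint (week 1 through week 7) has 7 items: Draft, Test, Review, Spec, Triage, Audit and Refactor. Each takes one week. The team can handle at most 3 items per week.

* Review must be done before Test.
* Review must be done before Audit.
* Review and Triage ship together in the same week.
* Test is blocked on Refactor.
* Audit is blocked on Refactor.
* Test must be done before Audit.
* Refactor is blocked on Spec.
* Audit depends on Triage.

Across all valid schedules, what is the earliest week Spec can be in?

week 1

Downstream work caps Spec at week 4.
Spec at week 1 is achievable: Triage=week 1, Audit=week 4, Draft=week 2, Review=week 1, Test=week 3, Spec=week 1, Refactor=week 2.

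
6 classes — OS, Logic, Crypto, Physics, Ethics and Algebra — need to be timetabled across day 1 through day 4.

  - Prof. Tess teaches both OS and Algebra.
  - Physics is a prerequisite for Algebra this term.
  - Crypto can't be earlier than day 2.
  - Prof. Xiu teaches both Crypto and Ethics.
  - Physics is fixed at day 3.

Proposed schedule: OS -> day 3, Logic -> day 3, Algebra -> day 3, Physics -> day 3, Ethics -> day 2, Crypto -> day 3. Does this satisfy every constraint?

Invalid. Prof. Tess teaches both OS and Algebra.

Physics is a prerequisite for Algebra this term — violated.
Prof. Tess teaches both OS and Algebra — violated.
Physics is fixed at day 3 — holds.
Prof. Xiu teaches both Crypto and Ethics — holds.
Crypto can't be earlier than day 2 — holds.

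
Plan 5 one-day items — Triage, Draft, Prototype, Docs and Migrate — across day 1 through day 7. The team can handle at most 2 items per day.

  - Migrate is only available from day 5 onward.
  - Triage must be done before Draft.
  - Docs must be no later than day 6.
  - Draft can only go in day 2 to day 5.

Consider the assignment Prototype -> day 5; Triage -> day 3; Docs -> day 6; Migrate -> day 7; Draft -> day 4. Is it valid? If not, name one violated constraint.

Yes

Draft can only go in day 2 to day 5 — holds.
The team can handle at most 2 items per day — holds.
Triage must be done before Draft — holds.
Docs must be no later than day 6 — holds.
Migrate is only available from day 5 onward — holds.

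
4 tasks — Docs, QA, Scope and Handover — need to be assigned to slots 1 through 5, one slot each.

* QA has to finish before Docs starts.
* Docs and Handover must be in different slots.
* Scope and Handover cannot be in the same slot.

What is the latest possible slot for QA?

Downstream work caps QA at 4.
QA at 4 is achievable: Handover=2, Docs=5, Scope=1, QA=4.

4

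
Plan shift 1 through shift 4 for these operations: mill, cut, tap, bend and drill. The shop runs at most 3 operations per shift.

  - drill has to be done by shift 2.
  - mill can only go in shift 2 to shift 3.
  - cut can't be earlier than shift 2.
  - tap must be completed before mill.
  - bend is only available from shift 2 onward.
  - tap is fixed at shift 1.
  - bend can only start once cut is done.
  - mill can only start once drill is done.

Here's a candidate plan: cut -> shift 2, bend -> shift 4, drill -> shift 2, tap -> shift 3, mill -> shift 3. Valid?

Invalid. tap is fixed at shift 1.

mill can only go in shift 2 to shift 3 — holds.
mill can only start once drill is done — holds.
bend can only start once cut is done — holds.
bend is only available from shift 2 onward — holds.
cut can't be earlier than shift 2 — holds.
tap is fixed at shift 1 — violated.
drill has to be done by shift 2 — holds.
tap must be completed before mill — violated.
The shop runs at most 3 operations per shift — holds.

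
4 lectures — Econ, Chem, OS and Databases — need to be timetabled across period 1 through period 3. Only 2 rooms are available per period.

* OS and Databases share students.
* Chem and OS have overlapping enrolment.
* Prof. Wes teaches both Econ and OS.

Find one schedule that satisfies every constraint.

OS=period 2, Databases=period 3, Econ=period 1, Chem=period 1

Checking: Chem(period 1) != OS(period 2); Econ(period 1) != OS(period 2); OS(period 2) != Databases(period 3); max 2 per period (cap 2).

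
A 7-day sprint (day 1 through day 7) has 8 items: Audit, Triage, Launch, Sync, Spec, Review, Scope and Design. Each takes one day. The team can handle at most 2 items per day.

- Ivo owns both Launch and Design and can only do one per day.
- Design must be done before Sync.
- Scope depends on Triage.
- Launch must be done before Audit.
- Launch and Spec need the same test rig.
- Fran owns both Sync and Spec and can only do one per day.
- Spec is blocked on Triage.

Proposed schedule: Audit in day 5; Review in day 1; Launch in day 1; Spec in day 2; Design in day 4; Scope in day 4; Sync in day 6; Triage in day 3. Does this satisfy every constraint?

No — it violates: Spec is blocked on Triage

Fran owns both Sync and Spec and can only do one per day — holds.
Scope depends on Triage — holds.
Launch and Spec need the same test rig — holds.
Spec is blocked on Triage — violated.
The team can handle at most 2 items per day — holds.
Design must be done before Sync — holds.
Ivo owns both Launch and Design and can only do one per day — holds.
Launch must be done before Audit — holds.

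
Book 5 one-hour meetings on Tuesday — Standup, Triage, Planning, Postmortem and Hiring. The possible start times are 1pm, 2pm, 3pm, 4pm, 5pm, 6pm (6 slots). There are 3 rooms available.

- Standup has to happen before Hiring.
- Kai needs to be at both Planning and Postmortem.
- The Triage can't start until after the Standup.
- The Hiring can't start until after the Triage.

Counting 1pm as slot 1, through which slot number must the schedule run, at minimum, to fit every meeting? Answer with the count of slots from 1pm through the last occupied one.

3

The precedence chain requires at least 3 distinct slots.
With at most 3 per slot and 5 meetings, at least 2 slots are needed.
3 works (last occupied slot: 3pm): for example Standup=1pm; Postmortem=2pm; Hiring=3pm; Planning=1pm; Triage=2pm.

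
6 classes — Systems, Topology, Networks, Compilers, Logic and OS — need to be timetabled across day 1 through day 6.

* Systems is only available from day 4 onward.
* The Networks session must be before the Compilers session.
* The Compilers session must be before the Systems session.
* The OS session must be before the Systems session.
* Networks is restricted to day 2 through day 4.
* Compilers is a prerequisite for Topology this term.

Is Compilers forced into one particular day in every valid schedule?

No

Compilers can be day 3 (e.g. Compilers=day 3, Topology=day 4, OS=day 1, Systems=day 4, Networks=day 2, Logic=day 1) or day 4 (e.g. Logic=day 1; Topology=day 5; OS=day 1; Systems=day 5; Compilers=day 4; Networks=day 2).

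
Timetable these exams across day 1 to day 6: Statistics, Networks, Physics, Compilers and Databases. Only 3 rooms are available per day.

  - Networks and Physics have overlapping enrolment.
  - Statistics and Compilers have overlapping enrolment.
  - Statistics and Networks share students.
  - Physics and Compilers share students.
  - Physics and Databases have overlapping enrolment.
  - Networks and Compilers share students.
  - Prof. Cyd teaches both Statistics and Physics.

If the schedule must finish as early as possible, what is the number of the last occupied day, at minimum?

With at most 3 per day and 5 exams, at least 2 days are needed.
Those bounds only give 2; check 3 days directly (anything shorter is at least as hard).
Could 3 days be enough, i.e. nothing placed later than day 3? No: Statistics, Networks, Physics and Compilers must all be in different days (Statistics/Networks can't share; Statistics/Physics can't share; Statistics/Compilers can't share; Networks/Physics can't share; Networks/Compilers can't share; Physics/Compilers can't share), but only 3 days are available: 4 exams can't fit in 3 distinct days.
So 3 days is not enough.
4 works (last occupied day: day 4): for example Networks in day 2; Physics in day 3; Databases in day 1; Compilers in day 4; Statistics in day 1.

4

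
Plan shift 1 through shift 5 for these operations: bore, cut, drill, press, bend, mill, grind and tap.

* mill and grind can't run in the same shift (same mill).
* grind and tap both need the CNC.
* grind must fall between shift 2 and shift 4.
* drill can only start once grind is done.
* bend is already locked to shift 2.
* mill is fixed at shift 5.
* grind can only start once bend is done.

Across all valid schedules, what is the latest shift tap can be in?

shift 5

tap at shift 5 is achievable: drill=shift 4, cut=shift 1, bore=shift 1, tap=shift 5, mill=shift 5, press=shift 1, grind=shift 3, bend=shift 2.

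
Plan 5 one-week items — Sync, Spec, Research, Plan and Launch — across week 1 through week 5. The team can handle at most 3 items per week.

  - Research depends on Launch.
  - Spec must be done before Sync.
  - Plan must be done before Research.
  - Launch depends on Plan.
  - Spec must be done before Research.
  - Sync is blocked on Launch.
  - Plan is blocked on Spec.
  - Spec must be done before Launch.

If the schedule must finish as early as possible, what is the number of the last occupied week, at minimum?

The precedence chain requires at least 4 distinct weeks.
With at most 3 per week and 5 work items, at least 2 weeks are needed.
4 works (last occupied week: week 4): for example Launch=week 3, Sync=week 4, Spec=week 1, Research=week 4, Plan=week 2.

week 4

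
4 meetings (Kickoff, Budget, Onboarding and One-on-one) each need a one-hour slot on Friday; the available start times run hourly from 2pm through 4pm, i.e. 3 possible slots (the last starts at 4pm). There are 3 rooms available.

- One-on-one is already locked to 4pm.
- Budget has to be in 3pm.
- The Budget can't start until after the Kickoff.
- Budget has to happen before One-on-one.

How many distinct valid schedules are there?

Enumerating: Budget -> 3pm, One-on-one -> 4pm, Kickoff -> 2pm, Onboarding -> 2pm | Budget -> 3pm; Onboarding -> 3pm; Kickoff -> 2pm; One-on-one -> 4pm | One-on-one -> 4pm, Kickoff -> 2pm, Onboarding -> 4pm, Budget -> 3pm.

3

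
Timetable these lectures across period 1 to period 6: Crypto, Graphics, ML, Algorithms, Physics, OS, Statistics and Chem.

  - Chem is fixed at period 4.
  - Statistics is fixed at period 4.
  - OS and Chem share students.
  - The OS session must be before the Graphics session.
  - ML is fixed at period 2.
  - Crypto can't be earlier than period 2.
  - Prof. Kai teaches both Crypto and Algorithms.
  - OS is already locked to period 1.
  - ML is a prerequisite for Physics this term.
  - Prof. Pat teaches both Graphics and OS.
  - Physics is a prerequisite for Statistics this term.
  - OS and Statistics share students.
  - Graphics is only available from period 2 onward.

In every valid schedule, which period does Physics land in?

ML is fixed at period 2 and must come before Physics, so Physics is at least period 3.
Statistics is fixed at period 4 and must come after Physics, so Physics is at most period 3.
So Physics must be period 3.

period 3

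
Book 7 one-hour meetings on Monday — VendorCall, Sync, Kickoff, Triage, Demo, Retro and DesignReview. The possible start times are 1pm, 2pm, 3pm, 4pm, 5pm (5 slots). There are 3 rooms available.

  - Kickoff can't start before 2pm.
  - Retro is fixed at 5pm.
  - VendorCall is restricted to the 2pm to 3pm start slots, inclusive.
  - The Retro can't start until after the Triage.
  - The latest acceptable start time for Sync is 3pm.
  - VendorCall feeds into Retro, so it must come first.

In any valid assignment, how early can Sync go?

1pm

Sync's own window allows nothing later than 3pm.
Sync at 1pm is achievable: Triage -> 1pm; Retro -> 5pm; Demo -> 1pm; Kickoff -> 2pm; VendorCall -> 2pm; Sync -> 1pm; DesignReview -> 2pm.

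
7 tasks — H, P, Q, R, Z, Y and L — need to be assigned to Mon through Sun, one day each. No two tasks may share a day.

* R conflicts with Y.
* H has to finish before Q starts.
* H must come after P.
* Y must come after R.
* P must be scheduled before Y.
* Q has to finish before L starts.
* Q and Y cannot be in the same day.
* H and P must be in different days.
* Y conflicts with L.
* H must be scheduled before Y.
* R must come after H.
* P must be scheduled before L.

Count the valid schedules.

42

Splitting on H: it can be Tue (30), Wed (12). Listing each branch's schedules as (P, Q, R, Z, Y, L):
H=Tue: (Mon,Wed,Thu,Fri,Sat,Sun) (Mon,Wed,Thu,Fri,Sun,Sat) (Mon,Wed,Thu,Sat,Fri,Sun) (Mon,Wed,Thu,Sat,Sun,Fri) (Mon,Wed,Thu,Sun,Fri,Sat) (Mon,Wed,Thu,Sun,Sat,Fri) (Mon,Wed,Fri,Thu,Sat,Sun) (Mon,Wed,Fri,Thu,Sun,Sat) (Mon,Wed,Fri,Sat,Sun,Thu) (Mon,Wed,Fri,Sun,Sat,Thu) (Mon,Wed,Sat,Thu,Sun,Fri) (Mon,Wed,Sat,Fri,Sun,Thu) (Mon,Thu,Wed,Fri,Sat,Sun) (Mon,Thu,Wed,Fri,Sun,Sat) (Mon,Thu,Wed,Sat,Fri,Sun) (Mon,Thu,Wed,Sat,Sun,Fri) (Mon,Thu,Wed,Sun,Fri,Sat) (Mon,Thu,Wed,Sun,Sat,Fri) (Mon,Thu,Fri,Wed,Sat,Sun) (Mon,Thu,Fri,Wed,Sun,Sat) (Mon,Thu,Sat,Wed,Sun,Fri) (Mon,Fri,Wed,Thu,Sat,Sun) (Mon,Fri,Wed,Thu,Sun,Sat) (Mon,Fri,Wed,Sat,Thu,Sun) (Mon,Fri,Wed,Sun,Thu,Sat) (Mon,Fri,Thu,Wed,Sat,Sun) (Mon,Fri,Thu,Wed,Sun,Sat) (Mon,Sat,Wed,Thu,Fri,Sun) (Mon,Sat,Wed,Fri,Thu,Sun) (Mon,Sat,Thu,Wed,Fri,Sun) — 30.
H=Wed: (Mon,Thu,Fri,Tue,Sat,Sun) (Mon,Thu,Fri,Tue,Sun,Sat) (Mon,Thu,Sat,Tue,Sun,Fri) (Mon,Fri,Thu,Tue,Sat,Sun) (Mon,Fri,Thu,Tue,Sun,Sat) (Mon,Sat,Thu,Tue,Fri,Sun) (Tue,Thu,Fri,Mon,Sat,Sun) (Tue,Thu,Fri,Mon,Sun,Sat) (Tue,Thu,Sat,Mon,Sun,Fri) (Tue,Fri,Thu,Mon,Sat,Sun) (Tue,Fri,Thu,Mon,Sun,Sat) (Tue,Sat,Thu,Mon,Fri,Sun) — 12.
Summing: 30 + 12 = 42.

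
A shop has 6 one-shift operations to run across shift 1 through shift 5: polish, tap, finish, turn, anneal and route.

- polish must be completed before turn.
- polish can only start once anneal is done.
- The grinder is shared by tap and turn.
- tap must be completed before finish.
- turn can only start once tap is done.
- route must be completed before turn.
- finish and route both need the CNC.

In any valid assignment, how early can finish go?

shift 2

Precedence pushes finish to at least shift 2.
finish at shift 2 is achievable: anneal -> shift 1; turn -> shift 3; tap -> shift 1; finish -> shift 2; route -> shift 1; polish -> shift 2.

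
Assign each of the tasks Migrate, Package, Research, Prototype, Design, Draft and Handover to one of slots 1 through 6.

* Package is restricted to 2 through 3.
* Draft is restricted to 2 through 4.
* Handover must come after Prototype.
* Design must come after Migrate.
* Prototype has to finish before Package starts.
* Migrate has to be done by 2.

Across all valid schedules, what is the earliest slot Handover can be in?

Precedence pushes Handover to at least 2.
Handover at 2 is achievable: Prototype in 1, Research in 1, Draft in 2, Migrate in 1, Design in 2, Package in 2, Handover in 2.

2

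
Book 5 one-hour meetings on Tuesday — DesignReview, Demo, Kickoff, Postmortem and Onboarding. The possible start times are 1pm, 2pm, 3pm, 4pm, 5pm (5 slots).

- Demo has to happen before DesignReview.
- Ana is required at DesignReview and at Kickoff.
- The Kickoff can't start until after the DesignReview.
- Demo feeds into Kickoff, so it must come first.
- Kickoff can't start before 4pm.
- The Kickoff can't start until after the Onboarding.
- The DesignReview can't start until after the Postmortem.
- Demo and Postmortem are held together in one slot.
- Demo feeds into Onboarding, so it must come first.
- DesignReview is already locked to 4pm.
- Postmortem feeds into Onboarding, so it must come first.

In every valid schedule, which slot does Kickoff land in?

5pm

Kickoff's window is 4pm–5pm.
DesignReview is fixed at 4pm, and Kickoff can't share a slot with DesignReview.
So Kickoff must be 5pm.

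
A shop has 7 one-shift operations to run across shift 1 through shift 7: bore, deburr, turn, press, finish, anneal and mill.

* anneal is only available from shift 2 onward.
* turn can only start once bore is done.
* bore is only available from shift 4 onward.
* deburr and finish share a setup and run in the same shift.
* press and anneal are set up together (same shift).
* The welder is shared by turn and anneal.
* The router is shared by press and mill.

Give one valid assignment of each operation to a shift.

anneal -> shift 2, deburr -> shift 1, finish -> shift 1, bore -> shift 4, turn -> shift 5, press -> shift 2, mill -> shift 1

Checking: bore(shift 4) before turn(shift 5); turn(shift 5) != anneal(shift 2); press(shift 2) != mill(shift 1); press = anneal = shift 2; deburr = finish = shift 1; anneal=shift 2 in [shift 2,shift 7]; bore=shift 4 in [shift 4,shift 7].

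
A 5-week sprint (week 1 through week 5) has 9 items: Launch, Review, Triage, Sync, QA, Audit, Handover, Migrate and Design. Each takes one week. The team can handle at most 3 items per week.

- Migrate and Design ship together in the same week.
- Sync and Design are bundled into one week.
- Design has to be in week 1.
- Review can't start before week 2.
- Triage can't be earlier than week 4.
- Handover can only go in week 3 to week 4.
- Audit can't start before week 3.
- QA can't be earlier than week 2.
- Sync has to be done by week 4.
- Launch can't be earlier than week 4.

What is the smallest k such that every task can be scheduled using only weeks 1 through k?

With at most 3 per week and 9 tasks, at least 3 weeks are needed.
Launch can't be placed before week 4, so the schedule must run through at least week 4.
4 works (last occupied week: week 4): for example Sync -> week 1; Audit -> week 3; Review -> week 2; Migrate -> week 1; QA -> week 2; Handover -> week 3; Design -> week 1; Triage -> week 4; Launch -> week 4.

4 weeks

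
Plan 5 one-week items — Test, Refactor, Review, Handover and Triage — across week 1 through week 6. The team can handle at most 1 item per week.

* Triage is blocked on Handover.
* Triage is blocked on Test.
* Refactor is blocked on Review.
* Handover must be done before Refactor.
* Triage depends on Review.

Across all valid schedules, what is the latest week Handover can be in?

Downstream work caps Handover at week 5.
Handover at week 4 is achievable: Review=week 1; Triage=week 5; Refactor=week 6; Test=week 2; Handover=week 4.
Nothing later works — the capacity limit rule out every week after week 4.

week 4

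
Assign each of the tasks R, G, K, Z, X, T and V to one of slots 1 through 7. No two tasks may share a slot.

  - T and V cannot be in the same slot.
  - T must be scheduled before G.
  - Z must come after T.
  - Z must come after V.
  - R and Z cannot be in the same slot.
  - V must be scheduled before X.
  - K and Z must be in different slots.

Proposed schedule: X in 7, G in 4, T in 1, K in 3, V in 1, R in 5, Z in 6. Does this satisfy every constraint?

Z must come after T — holds.
K and Z must be in different slots — holds.
T and V cannot be in the same slot — violated.
T must be scheduled before G — holds.
V must be scheduled before X — holds.
No two tasks may share a slot — violated.
R and Z cannot be in the same slot — holds.
Z must come after V — holds.

No — it violates: T and V cannot be in the same slot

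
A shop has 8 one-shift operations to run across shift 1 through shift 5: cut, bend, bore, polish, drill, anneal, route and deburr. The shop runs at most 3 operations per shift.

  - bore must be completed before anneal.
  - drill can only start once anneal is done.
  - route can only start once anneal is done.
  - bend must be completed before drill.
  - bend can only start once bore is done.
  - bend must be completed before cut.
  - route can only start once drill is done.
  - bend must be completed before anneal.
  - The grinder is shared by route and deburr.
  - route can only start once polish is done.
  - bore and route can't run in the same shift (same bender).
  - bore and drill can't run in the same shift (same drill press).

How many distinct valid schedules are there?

Splitting on cut: it can be shift 3 (15), shift 4 (15), shift 5 (16). Listing each branch's schedules as (bend, bore, polish, drill, anneal, route, deburr) by shift number:
cut=shift 3: (2,1,1,4,3,5,1) (2,1,1,4,3,5,2) (2,1,1,4,3,5,3) (2,1,1,4,3,5,4) (2,1,2,4,3,5,1) (2,1,2,4,3,5,2) (2,1,2,4,3,5,3) (2,1,2,4,3,5,4) (2,1,3,4,3,5,1) (2,1,3,4,3,5,2) (2,1,3,4,3,5,4) (2,1,4,4,3,5,1) (2,1,4,4,3,5,2) (2,1,4,4,3,5,3) (2,1,4,4,3,5,4) — 15.
cut=shift 4: (2,1,1,4,3,5,1) (2,1,1,4,3,5,2) (2,1,1,4,3,5,3) (2,1,1,4,3,5,4) (2,1,2,4,3,5,1) (2,1,2,4,3,5,2) (2,1,2,4,3,5,3) (2,1,2,4,3,5,4) (2,1,3,4,3,5,1) (2,1,3,4,3,5,2) (2,1,3,4,3,5,3) (2,1,3,4,3,5,4) (2,1,4,4,3,5,1) (2,1,4,4,3,5,2) (2,1,4,4,3,5,3) — 15.
cut=shift 5: (2,1,1,4,3,5,1) (2,1,1,4,3,5,2) (2,1,1,4,3,5,3) (2,1,1,4,3,5,4) (2,1,2,4,3,5,1) (2,1,2,4,3,5,2) (2,1,2,4,3,5,3) (2,1,2,4,3,5,4) (2,1,3,4,3,5,1) (2,1,3,4,3,5,2) (2,1,3,4,3,5,3) (2,1,3,4,3,5,4) (2,1,4,4,3,5,1) (2,1,4,4,3,5,2) (2,1,4,4,3,5,3) (2,1,4,4,3,5,4) — 16.
Summing: 15 + 15 + 16 = 46.

46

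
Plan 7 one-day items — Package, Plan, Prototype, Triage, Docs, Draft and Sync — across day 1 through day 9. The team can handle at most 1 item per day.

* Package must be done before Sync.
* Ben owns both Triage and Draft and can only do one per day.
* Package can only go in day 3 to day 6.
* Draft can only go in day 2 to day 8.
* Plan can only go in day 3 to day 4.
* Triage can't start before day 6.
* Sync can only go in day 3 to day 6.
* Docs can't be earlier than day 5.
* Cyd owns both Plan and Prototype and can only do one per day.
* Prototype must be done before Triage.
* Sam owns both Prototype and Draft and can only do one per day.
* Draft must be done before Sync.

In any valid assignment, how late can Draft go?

Draft is available from day 2; Draft's own window allows nothing later than day 8; downstream work caps Draft at day 5.
Draft at day 5 is achievable: Triage=day 7; Prototype=day 1; Draft=day 5; Plan=day 3; Docs=day 8; Sync=day 6; Package=day 4.

day 5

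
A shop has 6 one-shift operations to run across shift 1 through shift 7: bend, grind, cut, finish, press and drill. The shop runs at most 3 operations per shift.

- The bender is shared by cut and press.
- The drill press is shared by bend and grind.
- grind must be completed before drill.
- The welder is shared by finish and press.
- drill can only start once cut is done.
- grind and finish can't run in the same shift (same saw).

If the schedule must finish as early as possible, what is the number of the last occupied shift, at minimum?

The precedence chain requires at least 2 distinct shifts.
With at most 3 per shift and 6 operations, at least 2 shifts are needed.
Could 2 shifts be enough, i.e. nothing placed later than shift 2? No: drill must come after cut (at shift 1 or later) → {shift 2}; cut must come before drill (at shift 2 or earlier) → {shift 1}; grind must come before drill (at shift 2 or earlier) → {shift 1}; finish can't share with grind (shift 1) → {shift 2}; press can't share with cut (shift 1) → {shift 2}; press can't share with finish (shift 2) → nothing is left.
So 2 shifts is not enough.
3 works (last occupied shift: shift 3): for example drill in shift 2, grind in shift 1, finish in shift 2, press in shift 3, bend in shift 2, cut in shift 1.

shift 3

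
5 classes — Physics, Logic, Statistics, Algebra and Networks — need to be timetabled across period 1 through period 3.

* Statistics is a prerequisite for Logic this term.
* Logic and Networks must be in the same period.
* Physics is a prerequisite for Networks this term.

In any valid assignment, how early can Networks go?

Precedence pushes Networks to at least period 2.
Networks at period 2 is achievable: Algebra -> period 1, Physics -> period 1, Statistics -> period 1, Logic -> period 2, Networks -> period 2.

period 2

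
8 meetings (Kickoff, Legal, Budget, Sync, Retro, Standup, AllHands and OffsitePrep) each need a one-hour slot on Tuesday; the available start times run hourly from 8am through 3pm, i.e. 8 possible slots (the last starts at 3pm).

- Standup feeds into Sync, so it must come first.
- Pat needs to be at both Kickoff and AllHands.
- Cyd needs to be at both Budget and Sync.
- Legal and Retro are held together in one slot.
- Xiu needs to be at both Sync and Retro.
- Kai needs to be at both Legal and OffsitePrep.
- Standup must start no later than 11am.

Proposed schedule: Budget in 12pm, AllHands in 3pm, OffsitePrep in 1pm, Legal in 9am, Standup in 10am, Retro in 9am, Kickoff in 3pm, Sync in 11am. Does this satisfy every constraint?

No — it violates: Pat needs to be at both Kickoff and AllHands

Kai needs to be at both Legal and OffsitePrep — holds.
Legal and Retro are held together in one slot — holds.
Xiu needs to be at both Sync and Retro — holds.
Pat needs to be at both Kickoff and AllHands — violated.
Standup feeds into Sync, so it must come first — holds.
Standup must start no later than 11am — holds.
Cyd needs to be at both Budget and Sync — holds.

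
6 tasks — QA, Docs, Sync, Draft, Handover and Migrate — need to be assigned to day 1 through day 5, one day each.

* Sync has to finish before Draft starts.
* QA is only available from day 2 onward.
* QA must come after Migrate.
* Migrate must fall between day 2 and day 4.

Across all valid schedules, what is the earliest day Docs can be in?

day 1

Docs at day 1 is achievable: Sync -> day 1, Docs -> day 1, Migrate -> day 2, QA -> day 3, Draft -> day 2, Handover -> day 1.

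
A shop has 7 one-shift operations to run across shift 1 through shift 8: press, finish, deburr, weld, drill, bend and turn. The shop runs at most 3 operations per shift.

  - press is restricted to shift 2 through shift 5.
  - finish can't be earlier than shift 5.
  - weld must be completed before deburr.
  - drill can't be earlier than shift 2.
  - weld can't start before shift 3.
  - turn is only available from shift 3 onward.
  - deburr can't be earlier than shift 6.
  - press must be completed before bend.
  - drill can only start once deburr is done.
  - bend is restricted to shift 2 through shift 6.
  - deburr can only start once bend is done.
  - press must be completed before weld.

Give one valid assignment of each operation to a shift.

press in shift 2; deburr in shift 6; drill in shift 7; turn in shift 3; weld in shift 3; finish in shift 5; bend in shift 3

Checking: press(shift 2) before weld(shift 3); deburr(shift 6) before drill(shift 7); bend(shift 3) before deburr(shift 6); weld(shift 3) before deburr(shift 6); press(shift 2) before bend(shift 3); finish=shift 5 in [shift 5,shift 8]; deburr=shift 6 in [shift 6,shift 8]; press=shift 2 in [shift 2,shift 5]; bend=shift 3 in [shift 2,shift 6]; weld=shift 3 in [shift 3,shift 8]; turn=shift 3 in [shift 3,shift 8]; drill=shift 7 in [shift 2,shift 8]; max 3 per shift (cap 3).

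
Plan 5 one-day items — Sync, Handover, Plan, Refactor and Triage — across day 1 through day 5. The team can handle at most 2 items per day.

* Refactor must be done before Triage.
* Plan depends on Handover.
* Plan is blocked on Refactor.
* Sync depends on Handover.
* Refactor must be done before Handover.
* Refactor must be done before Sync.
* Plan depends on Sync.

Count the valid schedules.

Splitting on Sync: it can be day 3 (8), day 4 (11). Listing each branch's schedules as (Handover, Plan, Refactor, Triage) by day number:
Sync=day 3: (2,4,1,2) (2,4,1,3) (2,4,1,4) (2,4,1,5) (2,5,1,2) (2,5,1,3) (2,5,1,4) (2,5,1,5) — 8.
Sync=day 4: (2,5,1,2) (2,5,1,3) (2,5,1,4) (2,5,1,5) (3,5,1,2) (3,5,1,3) (3,5,1,4) (3,5,1,5) (3,5,2,3) (3,5,2,4) (3,5,2,5) — 11.
Summing: 8 + 11 = 19.

19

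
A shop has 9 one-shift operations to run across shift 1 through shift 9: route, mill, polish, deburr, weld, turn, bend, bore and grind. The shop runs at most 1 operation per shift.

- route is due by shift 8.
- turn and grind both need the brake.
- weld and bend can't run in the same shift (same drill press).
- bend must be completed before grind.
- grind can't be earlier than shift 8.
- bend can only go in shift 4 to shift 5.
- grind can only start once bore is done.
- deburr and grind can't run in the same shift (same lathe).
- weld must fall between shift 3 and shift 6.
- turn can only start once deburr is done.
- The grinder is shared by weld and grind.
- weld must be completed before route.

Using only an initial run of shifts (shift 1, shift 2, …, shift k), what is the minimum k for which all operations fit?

The precedence chain requires at least 2 distinct shifts.
With at most 1 per shift and 9 operations, at least 9 shifts are needed.
grind can't be placed before shift 8, so the schedule must run through at least shift 8.
9 works (last occupied shift: shift 9): for example turn=shift 2; weld=shift 3; bend=shift 4; bore=shift 6; grind=shift 8; route=shift 5; polish=shift 9; deburr=shift 1; mill=shift 7.

9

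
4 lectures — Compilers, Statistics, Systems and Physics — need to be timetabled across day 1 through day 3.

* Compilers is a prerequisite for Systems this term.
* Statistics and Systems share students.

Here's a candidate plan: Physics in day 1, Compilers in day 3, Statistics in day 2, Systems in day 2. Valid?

No — it violates: Compilers is a prerequisite for Systems this term

Statistics and Systems share students — violated.
Compilers is a prerequisite for Systems this term — violated.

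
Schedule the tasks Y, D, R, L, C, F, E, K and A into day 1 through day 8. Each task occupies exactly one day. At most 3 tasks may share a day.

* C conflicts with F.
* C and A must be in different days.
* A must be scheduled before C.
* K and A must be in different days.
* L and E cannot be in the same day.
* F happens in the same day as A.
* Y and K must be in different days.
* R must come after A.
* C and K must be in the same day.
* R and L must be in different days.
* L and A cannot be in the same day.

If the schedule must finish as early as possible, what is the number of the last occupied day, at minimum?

3

The precedence chain requires at least 2 distinct days.
With at most 3 per day and 9 tasks, at least 3 days are needed.
3 works (last occupied day: day 3): for example R in day 2, K in day 2, D in day 3, F in day 1, L in day 3, Y in day 3, C in day 2, A in day 1, E in day 1.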